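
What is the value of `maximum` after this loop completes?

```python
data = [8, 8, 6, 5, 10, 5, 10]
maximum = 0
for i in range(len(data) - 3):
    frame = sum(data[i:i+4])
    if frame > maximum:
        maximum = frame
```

Max sum of 4-element window in [8, 8, 6, 5, 10, 5, 10]
`maximum` takes the values: 0 → 27 → 29 → 30

Answer: 30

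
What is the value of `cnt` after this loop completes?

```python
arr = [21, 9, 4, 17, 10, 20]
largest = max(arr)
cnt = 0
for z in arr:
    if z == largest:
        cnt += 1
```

Count of max value 21 in [21, 9, 4, 17, 10, 20]
`cnt` takes the values: 0 → 1

Answer: 1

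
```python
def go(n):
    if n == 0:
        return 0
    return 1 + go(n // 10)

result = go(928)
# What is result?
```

Count of digits of 928: 3

Answer: 3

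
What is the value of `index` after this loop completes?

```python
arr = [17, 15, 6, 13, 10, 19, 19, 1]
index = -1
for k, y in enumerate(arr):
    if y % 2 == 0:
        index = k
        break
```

First even number index in [17, 15, 6, 13, 10, 19, 19, 1]
`index` takes the values: -1 → 2

Answer: 2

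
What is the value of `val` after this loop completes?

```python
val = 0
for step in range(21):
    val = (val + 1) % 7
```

Increment mod 7, 21 times = 0
`val` takes the values: 0 → 1 → 2 → 3 → 4 → 5 → 6 → 0 → 1 → 2 → 3 → 4 → 5 → 6 → 0 → 1 → 2 → 3 → 4 → 5 → 6 → 0

Answer: 0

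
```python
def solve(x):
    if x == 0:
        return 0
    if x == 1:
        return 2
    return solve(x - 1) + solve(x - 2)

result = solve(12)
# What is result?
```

Build up from base cases: solve(0)=0, solve(1)=2, solve(2)=2, solve(3)=4, solve(4)=6, solve(5)=10, solve(6)=16, ..., solve(12)=288

Answer: 288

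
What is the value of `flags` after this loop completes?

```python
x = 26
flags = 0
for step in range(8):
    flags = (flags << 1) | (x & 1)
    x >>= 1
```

Reverse lowest 8 bits of 26
`flags` takes the values: 0 → 1 → 2 → 5 → 11 → 22 → 44 → 88

Answer: 88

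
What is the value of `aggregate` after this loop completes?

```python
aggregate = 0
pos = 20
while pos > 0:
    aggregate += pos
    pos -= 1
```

Sum 20 down to 1
`aggregate` takes the values: 0 → 20 → 39 → 57 → 74 → 90 → 105 → 119 → 132 → 144 → 155 → 165 → 174 → 182 → 189 → 195 → 200 → 204 → 207 → 209 → 210

Answer: 210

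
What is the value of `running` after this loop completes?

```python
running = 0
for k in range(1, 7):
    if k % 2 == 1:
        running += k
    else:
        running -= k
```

Add odd, subtract even
`running` takes the values: 0 → 1 → -1 → 2 → -2 → 3 → -3

Answer: -3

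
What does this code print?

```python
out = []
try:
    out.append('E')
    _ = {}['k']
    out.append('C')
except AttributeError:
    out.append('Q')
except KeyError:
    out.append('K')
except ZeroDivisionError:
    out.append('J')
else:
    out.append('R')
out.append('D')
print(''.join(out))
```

Execution trace: 'E' (try body) → 'K' (except KeyError) → 'D' (after the try/except). Output: EKD

Answer: EKD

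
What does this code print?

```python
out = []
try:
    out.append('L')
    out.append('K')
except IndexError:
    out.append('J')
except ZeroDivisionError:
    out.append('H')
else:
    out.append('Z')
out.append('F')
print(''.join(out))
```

Execution trace: 'L' (try body) → 'K' (try body, no exception) → 'Z' (else) → 'F' (after the try/except). Output: LKZF

Answer: LKZF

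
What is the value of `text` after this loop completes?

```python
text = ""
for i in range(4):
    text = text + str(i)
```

Concatenate digits 0 to 3
`text` takes the values: "" → "0" → "01" → "012" → "0123"

Answer: "0123"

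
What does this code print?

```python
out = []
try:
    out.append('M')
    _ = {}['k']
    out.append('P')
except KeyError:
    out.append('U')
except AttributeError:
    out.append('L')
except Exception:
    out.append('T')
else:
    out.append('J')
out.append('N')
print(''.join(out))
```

Execution trace: 'M' (try body) → 'U' (except KeyError) → 'N' (after the try/except). Output: MUN

Answer: MUN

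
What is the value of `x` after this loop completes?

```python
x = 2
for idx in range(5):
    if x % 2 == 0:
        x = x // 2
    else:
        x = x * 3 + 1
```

Collatz-style transformation from 2
`x` takes the values: 2 → 1 → 4 → 2 → 1 → 4

Answer: 4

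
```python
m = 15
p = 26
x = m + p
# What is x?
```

Trace:
`m = 15` → m = 15
`p = 26` → p = 26
`x = m + p` → x = 41
So x = 41

Answer: 41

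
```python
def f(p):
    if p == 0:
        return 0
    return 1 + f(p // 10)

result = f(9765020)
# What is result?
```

Count of digits of 9765020: 7

Answer: 7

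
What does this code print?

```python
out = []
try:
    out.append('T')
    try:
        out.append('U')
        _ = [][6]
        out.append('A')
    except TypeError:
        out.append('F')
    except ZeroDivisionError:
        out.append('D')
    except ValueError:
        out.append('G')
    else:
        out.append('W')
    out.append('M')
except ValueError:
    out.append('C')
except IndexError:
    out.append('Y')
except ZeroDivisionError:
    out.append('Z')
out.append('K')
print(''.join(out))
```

Execution trace: 'T' (try body) → 'U' (inner try body) → 'Y' (except IndexError) → 'K' (after the try/except). Output: TUYK

Answer: TUYK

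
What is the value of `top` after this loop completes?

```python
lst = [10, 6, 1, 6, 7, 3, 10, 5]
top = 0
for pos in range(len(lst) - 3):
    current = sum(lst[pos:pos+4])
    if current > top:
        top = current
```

Max sum of 4-element window in [10, 6, 1, 6, 7, 3, 10, 5]
`top` takes the values: 0 → 23 → 26

Answer: 26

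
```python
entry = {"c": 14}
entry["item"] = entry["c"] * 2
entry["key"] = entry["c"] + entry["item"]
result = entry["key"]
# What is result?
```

Trace:
`entry = {"c": 14}` → entry = {'c': 14}
`entry["item"] = entry["c"] * 2` → entry = {'c': 14, 'item': 28}
`entry["key"] = entry["c"] + entry["item"]` → entry = {'c': 14, 'item': 28, 'key': 42}
`result = entry["key"]` → result = 42
So result = 42

Answer: 42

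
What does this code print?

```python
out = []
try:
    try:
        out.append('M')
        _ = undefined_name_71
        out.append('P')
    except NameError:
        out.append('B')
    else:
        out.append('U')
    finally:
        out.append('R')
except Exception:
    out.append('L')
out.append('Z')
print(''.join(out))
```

Execution trace: 'M' (inner try body) → 'B' (inner except NameError) → 'R' (inner finally) → 'Z' (after the try/except). Output: MBRZ

Answer: MBRZ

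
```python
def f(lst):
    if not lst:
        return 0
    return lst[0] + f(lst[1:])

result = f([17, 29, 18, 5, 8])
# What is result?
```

17 + 29 + 18 + 5 + 8 + 0 = 77

Answer: 77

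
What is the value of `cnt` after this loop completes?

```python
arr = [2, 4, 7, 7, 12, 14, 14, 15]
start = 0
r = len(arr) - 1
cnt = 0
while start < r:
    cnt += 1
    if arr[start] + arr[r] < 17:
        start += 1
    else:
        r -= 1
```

Steps to find pair summing to 17
`cnt` takes the values: 0 → 1 → 2 → 3 → 4 → 5 → 6 → 7

Answer: 7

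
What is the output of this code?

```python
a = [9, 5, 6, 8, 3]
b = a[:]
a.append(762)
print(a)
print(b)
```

Key concept: slice [:] creates copy.
Step by step:
`a = [9, 5, 6, 8, 3]` → a = [9, 5, 6, 8, 3]
`b = a[:]` → b = [9, 5, 6, 8, 3]
`a.append(762)` → a = [9, 5, 6, 8, 3, 762]
`print(a)` → prints [9, 5, 6, 8, 3, 762]
`print(b)` → prints [9, 5, 6, 8, 3]

Answer:
[9, 5, 6, 8, 3, 762]
[9, 5, 6, 8, 3]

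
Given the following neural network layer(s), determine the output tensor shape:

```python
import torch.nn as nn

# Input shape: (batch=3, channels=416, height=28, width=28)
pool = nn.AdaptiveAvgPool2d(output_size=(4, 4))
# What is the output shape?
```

Input: (3, 416, 28, 28) -> Output: (3, 416, 4, 4)

Answer: (3, 416, 4, 4)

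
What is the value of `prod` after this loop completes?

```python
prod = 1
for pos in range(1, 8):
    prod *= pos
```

7! = 5040
`prod` takes the values: 1 → 2 → 6 → 24 → 120 → 720 → 5040

Answer: 5040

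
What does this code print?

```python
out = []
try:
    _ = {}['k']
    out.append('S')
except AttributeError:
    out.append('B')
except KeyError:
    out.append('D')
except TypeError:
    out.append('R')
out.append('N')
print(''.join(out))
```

Execution trace: 'D' (except KeyError) → 'N' (after the try/except). Output: DN

Answer: DN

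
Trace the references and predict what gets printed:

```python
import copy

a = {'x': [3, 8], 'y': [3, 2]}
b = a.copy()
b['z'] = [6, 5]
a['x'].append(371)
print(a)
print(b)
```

Key concept: shallow copy of dict with mutable values.
Step by step:
`a = {'x': [3, 8], 'y': [3, 2]}` → a = {'x': [3, 8], 'y': [3, 2]}
`b = a.copy()` → b = {'x': [3, 8], 'y': [3, 2]}
`b['z'] = [6, 5]` → b = {'x': [3, 8], 'y': [3, 2], 'z': [6, 5]}
`a['x'].append(371)` → a = {'x': [3, 8, 371], 'y': [3, 2]}; b = {'x': [3, 8, 371], 'y': [3, 2], 'z': [6, 5]}
`print(a)` → prints {'x': [3, 8, 371], 'y': [3, 2]}
`print(b)` → prints {'x': [3, 8, 371], 'y': [3, 2], 'z': [6, 5]}

Answer:
{'x': [3, 8, 371], 'y': [3, 2]}
{'x': [3, 8, 371], 'y': [3, 2], 'z': [6, 5]}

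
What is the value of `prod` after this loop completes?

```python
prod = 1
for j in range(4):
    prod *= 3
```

3^4 = 81
`prod` takes the values: 1 → 3 → 9 → 27 → 81

Answer: 81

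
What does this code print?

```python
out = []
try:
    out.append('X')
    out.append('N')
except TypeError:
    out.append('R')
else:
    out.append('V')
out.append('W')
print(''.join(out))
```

Execution trace: 'X' (try body) → 'N' (try body, no exception) → 'V' (else) → 'W' (after the try/except). Output: XNVW

Answer: XNVW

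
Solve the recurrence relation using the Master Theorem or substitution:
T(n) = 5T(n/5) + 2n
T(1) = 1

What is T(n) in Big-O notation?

By Master Theorem: a=5, b=5, f(n)=2n. Since log_5(5) = 1 and f(n) = Θ(n^1), Case 2 applies. T(n) = O(n log n).

Answer: O(n log n)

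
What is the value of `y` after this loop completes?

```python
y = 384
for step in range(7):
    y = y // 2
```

Halve 7 times: 384 // 2^7 = 3
`y` takes the values: 384 → 192 → 96 → 48 → 24 → 12 → 6 → 3

Answer: 3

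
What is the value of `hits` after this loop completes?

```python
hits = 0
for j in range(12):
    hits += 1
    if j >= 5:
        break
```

Loop breaks when j reaches 5, hits is 6
`hits` takes the values: 0 → 1 → 2 → 3 → 4 → 5 → 6

Answer: 6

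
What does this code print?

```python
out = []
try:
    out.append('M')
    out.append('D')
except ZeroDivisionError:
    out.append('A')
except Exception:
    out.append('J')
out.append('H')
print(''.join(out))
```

Execution trace: 'M' (try body) → 'D' (try body, no exception) → 'H' (after the try/except). Output: MDH

Answer: MDH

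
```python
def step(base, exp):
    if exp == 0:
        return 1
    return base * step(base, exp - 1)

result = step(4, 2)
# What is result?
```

step(4, 2) = 4 * 4 = 16

Answer: 16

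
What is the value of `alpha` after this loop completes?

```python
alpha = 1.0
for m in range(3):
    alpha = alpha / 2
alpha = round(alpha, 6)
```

Halving LR 3 times: 1 / 2^3
`alpha` takes the values: 1.0 → 0.5 → 0.25 → 0.125

Answer: 0.125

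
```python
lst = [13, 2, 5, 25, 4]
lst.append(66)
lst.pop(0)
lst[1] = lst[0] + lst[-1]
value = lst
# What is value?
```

Trace:
`lst = [13, 2, 5, 25, 4]` → lst = [13, 2, 5, 25, 4]
`lst.append(66)` → lst = [13, 2, 5, 25, 4, 66]
`lst.pop(0)` → lst = [2, 5, 25, 4, 66]
`lst[1] = lst[0] + lst[-1]` → lst = [2, 68, 25, 4, 66]
`value = lst` → value = [2, 68, 25, 4, 66]
So value = [2, 68, 25, 4, 66]

Answer: [2, 68, 25, 4, 66]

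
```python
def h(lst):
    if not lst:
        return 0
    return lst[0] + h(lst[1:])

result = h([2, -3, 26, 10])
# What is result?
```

2 + (-3) + 26 + 10 + 0 = 35

Answer: 35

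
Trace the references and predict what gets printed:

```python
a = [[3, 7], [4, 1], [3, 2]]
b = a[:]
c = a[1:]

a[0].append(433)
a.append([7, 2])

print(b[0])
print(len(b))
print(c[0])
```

Key concept: slice with nested mutation.
Step by step:
`a = [[3, 7], [4, 1], [3, 2]]` → a = [[3, 7], [4, 1], [3, 2]]
`b = a[:]` → b = [[3, 7], [4, 1], [3, 2]]
`c = a[1:]` → c = [[4, 1], [3, 2]]
`a[0].append(433)` → a = [[3, 7, 433], [4, 1], [3, 2]]; b = [[3, 7, 433], [4, 1], [3, 2]]
`a.append([7, 2])` → a = [[3, 7, 433], [4, 1], [3, 2], [7, 2]]
`print(b[0])` → prints [3, 7, 433]
`print(len(b))` → prints 3
`print(c[0])` → prints [4, 1]

Answer:
[3, 7, 433]
3
[4, 1]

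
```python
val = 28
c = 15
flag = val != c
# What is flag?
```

Trace:
`val = 28` → val = 28
`c = 15` → c = 15
`flag = val != c` → flag = True
So flag = True

Answer: True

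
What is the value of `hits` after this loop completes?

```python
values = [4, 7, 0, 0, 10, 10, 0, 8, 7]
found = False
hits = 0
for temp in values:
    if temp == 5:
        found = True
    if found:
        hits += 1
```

Count elements after first 5 in [4, 7, 0, 0, 10, 10, 0, 8, 7]
`hits` takes the values: 0

Answer: 0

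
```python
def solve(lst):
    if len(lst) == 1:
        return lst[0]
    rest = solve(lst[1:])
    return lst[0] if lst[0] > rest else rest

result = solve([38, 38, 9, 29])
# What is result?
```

Recursive max over [38, 38, 9, 29] = 38

Answer: 38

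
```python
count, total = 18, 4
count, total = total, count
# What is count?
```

Trace:
`count, total = 18, 4` → count = 18; total = 4
`count, total = total, count` → count = 4; total = 18
So count = 4

Answer: 4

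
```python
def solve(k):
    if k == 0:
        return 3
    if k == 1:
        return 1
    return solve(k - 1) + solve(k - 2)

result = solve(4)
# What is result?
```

Build up from base cases: solve(0)=3, solve(1)=1, solve(2)=4, solve(3)=5, solve(4)=9

Answer: 9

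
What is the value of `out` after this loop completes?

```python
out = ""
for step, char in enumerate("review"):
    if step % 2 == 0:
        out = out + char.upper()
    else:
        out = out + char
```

Uppercase even positions in 'review'
`out` takes the values: "" → "R" → "Re" → "ReV" → "ReVi" → "ReViE" → "ReViEw"

Answer: "ReViEw"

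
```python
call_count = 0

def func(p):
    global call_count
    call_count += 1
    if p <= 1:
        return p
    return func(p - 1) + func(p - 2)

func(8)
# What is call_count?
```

Calls(p) = 1 + Calls(p-1) + Calls(p-2); Calls(0)=Calls(1)=1. For p=8 this gives 67.

Answer: 67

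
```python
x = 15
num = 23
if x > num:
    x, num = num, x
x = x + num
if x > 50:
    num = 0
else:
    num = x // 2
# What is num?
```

Trace:
`x = 15` → x = 15
`num = 23` → num = 23
`if x > num: ...` → x > num is False → no variable changes
`x = x + num` → x = 38
`if x > 50: ...` → x > 50 is False, take else branch → num = 19
So num = 19

Answer: 19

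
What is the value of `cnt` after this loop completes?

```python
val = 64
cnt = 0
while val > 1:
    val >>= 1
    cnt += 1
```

Count right shifts until 1
`cnt` takes the values: 0 → 1 → 2 → 3 → 4 → 5 → 6

Answer: 6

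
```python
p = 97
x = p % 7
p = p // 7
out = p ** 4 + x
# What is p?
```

Trace:
`p = 97` → p = 97
`x = p % 7` → x = 6
`p = p // 7` → p = 13
`out = p ** 4 + x` → out = 28567
So p = 13

Answer: 13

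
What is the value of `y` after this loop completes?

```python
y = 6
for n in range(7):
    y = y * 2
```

Multiply by 2, 7 times: 6 * 2^7 = 768
`y` takes the values: 6 → 12 → 24 → 48 → 96 → 192 → 384 → 768

Answer: 768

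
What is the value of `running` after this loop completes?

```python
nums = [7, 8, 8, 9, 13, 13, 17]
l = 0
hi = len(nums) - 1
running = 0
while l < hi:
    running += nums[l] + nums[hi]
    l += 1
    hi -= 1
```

Sum of pairs from ends
`running` takes the values: 0 → 24 → 45 → 66

Answer: 66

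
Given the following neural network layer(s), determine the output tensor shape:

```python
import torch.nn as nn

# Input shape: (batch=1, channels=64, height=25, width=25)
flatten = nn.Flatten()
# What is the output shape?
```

Input: (1, 64, 25, 25) -> Output: (1, 40000)

Answer: (1, 40000)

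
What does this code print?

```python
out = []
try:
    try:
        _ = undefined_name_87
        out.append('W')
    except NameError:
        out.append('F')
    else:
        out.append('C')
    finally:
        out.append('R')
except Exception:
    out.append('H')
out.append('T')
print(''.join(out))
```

Execution trace: 'F' (inner except NameError) → 'R' (inner finally) → 'T' (after the try/except). Output: FRT

Answer: FRT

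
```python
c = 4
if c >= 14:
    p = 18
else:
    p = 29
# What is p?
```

Trace:
`c = 4` → c = 4
`if c >= 14: ...` → c >= 14 is False, take else branch → p = 29
So p = 29

Answer: 29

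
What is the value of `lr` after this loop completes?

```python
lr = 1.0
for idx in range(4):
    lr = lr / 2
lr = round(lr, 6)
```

Halving LR 4 times: 1 / 2^4
`lr` takes the values: 1.0 → 0.5 → 0.25 → 0.125 → 0.0625

Answer: 0.0625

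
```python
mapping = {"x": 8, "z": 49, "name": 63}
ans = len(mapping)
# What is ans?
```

Trace:
`mapping = {"x": 8, "z": 49, "name": 63}` → mapping = {'x': 8, 'z': 49, 'name': 63}
`ans = len(mapping)` → ans = 3
So ans = 3

Answer: 3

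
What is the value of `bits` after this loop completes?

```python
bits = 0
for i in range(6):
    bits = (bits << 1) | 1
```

Build 6 consecutive 1-bits: 0b111111
`bits` takes the values: 0 → 1 → 3 → 7 → 15 → 31 → 63

Answer: 63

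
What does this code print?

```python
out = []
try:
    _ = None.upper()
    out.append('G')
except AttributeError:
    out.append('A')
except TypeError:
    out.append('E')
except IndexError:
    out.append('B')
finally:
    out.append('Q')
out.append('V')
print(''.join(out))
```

Execution trace: 'A' (except AttributeError) → 'Q' (finally) → 'V' (after the try/except). Output: AQV

Answer: AQV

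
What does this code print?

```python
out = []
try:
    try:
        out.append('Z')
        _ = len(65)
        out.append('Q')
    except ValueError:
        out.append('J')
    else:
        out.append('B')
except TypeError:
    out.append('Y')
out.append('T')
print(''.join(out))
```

Execution trace: 'Z' (try body) → 'Y' (outer except TypeError) → 'T' (after the try/except). Output: ZYT

Answer: ZYT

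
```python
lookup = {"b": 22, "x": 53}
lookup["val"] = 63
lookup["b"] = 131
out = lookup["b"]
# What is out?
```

Trace:
`lookup = {"b": 22, "x": 53}` → lookup = {'b': 22, 'x': 53}
`lookup["val"] = 63` → lookup = {'b': 22, 'x': 53, 'val': 63}
`lookup["b"] = 131` → lookup = {'b': 131, 'x': 53, 'val': 63}
`out = lookup["b"]` → out = 131
So out = 131

Answer: 131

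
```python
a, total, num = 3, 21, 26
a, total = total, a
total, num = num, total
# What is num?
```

Trace:
`a, total, num = 3, 21, 26` → a = 3; total = 21; num = 26
`a, total = total, a` → a = 21; total = 3
`total, num = num, total` → total = 26; num = 3
So num = 3

Answer: 3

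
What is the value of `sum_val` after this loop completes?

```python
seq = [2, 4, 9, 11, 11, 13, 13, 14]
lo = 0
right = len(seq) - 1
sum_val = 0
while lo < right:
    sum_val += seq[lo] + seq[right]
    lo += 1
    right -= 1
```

Sum of pairs from ends
`sum_val` takes the values: 0 → 16 → 33 → 55 → 77

Answer: 77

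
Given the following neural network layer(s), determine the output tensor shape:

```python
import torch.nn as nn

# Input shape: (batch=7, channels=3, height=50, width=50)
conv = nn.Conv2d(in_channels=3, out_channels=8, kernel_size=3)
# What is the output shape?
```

Input: (7, 3, 50, 50) -> Output: (7, 8, 48, 48)

Answer: (7, 8, 48, 48)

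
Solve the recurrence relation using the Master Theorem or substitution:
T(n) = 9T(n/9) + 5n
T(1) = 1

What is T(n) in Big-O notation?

By Master Theorem: a=9, b=9, f(n)=5n. Since log_9(9) = 1 and f(n) = Θ(n^1), Case 2 applies. T(n) = O(n log n).

Answer: O(n log n)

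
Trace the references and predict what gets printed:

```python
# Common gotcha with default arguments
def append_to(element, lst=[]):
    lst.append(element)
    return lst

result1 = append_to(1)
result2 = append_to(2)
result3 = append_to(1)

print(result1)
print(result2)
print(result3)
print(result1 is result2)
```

Key concept: mutable default argument gotcha.
Step by step:
`result1 = append_to(1)` → result1 = [1]
`result2 = append_to(2)` → result1 = [1, 2] (same object as result2); result2 = [1, 2] (same object as result1)
`result3 = append_to(1)` → result1 = [1, 2, 1] (same object as result2, result3); result2 = [1, 2, 1] (same object as result1, result3); result3 = [1, 2, 1] (same object as result1, result2)
`print(result1)` → prints [1, 2, 1]
`print(result2)` → prints [1, 2, 1]
`print(result3)` → prints [1, 2, 1]
`print(result1 is result2)` → prints True

Answer:
[1, 2, 1]
[1, 2, 1]
[1, 2, 1]
True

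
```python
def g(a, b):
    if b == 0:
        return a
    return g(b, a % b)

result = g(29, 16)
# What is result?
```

g(29, 16) -> g(16, 13) -> g(13, 3) -> g(3, 1) -> g(1, 0) -> 1

Answer: 1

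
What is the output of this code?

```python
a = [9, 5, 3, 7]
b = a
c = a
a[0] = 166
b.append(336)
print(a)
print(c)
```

Key concept: multiple aliases.
Step by step:
`a = [9, 5, 3, 7]` → a = [9, 5, 3, 7]
`b = a` → b = [9, 5, 3, 7] (same object as a)
`c = a` → c = [9, 5, 3, 7] (same object as a, b)
`a[0] = 166` → a = [166, 5, 3, 7] (same object as b, c); b = [166, 5, 3, 7] (same object as a, c); c = [166, 5, 3, 7] (same object as a, b)
`b.append(336)` → a = [166, 5, 3, 7, 336] (same object as b, c); b = [166, 5, 3, 7, 336] (same object as a, c); c = [166, 5, 3, 7, 336] (same object as a, b)
`print(a)` → prints [166, 5, 3, 7, 336]
`print(c)` → prints [166, 5, 3, 7, 336]

Answer:
[166, 5, 3, 7, 336]
[166, 5, 3, 7, 336]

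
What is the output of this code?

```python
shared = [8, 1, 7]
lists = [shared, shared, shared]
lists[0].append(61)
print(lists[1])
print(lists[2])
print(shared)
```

Key concept: list of same reference.
Step by step:
`shared = [8, 1, 7]` → shared = [8, 1, 7]
`lists = [shared, shared, shared]` → lists = [[8, 1, 7], [8, 1, 7], [8, 1, 7]]
`lists[0].append(61)` → shared = [8, 1, 7, 61]; lists = [[8, 1, 7, 61], [8, 1, 7, 61], [8, 1, 7, 61]]
`print(lists[1])` → prints [8, 1, 7, 61]
`print(lists[2])` → prints [8, 1, 7, 61]
`print(shared)` → prints [8, 1, 7, 61]

Answer:
[8, 1, 7, 61]
[8, 1, 7, 61]
[8, 1, 7, 61]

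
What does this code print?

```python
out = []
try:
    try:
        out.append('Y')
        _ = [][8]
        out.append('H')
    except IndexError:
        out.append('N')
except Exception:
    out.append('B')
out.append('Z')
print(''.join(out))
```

Execution trace: 'Y' (inner try body) → 'N' (inner except IndexError) → 'Z' (after the try/except). Output: YNZ

Answer: YNZ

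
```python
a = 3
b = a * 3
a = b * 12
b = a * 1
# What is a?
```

Trace:
`a = 3` → a = 3
`b = a * 3` → b = 9
`a = b * 12` → a = 108
`b = a * 1` → b = 108
So a = 108

Answer: 108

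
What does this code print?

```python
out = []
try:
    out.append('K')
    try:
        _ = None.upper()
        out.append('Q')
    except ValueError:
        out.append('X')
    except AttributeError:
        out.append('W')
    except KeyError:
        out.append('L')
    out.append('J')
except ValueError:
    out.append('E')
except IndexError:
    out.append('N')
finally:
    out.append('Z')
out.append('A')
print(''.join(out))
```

Execution trace: 'K' (try body) → 'W' (inner except AttributeError) → 'J' (try body, no exception) → 'Z' (finally) → 'A' (after the try/except). Output: KWJZA

Answer: KWJZA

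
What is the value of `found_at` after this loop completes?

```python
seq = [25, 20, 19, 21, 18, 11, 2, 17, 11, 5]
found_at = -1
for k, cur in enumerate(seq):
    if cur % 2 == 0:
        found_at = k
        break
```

First even number index in [25, 20, 19, 21, 18, 11, 2, 17, 11, 5]
`found_at` takes the values: -1 → 1

Answer: 1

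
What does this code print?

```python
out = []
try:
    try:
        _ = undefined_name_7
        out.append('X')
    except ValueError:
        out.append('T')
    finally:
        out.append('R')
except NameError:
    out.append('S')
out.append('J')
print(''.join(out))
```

Execution trace: 'R' (finally) → 'S' (outer except NameError) → 'J' (after the try/except). Output: RSJ

Answer: RSJ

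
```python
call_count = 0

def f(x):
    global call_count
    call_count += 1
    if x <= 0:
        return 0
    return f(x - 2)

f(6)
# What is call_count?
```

Linear recursion stepping by 2: 4 calls from x=6 down to ≤0.

Answer: 4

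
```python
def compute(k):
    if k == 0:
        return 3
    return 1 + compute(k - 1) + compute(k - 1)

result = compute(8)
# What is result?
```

compute(k) = 1 + 2·compute(k-1), compute(0)=3. Closed form: (3+1)·2^8 - 1 = 1023.

Answer: 1023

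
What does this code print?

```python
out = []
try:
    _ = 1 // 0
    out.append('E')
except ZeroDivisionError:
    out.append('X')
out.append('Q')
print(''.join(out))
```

Execution trace: 'X' (except ZeroDivisionError) → 'Q' (after the try/except). Output: XQ

Answer: XQ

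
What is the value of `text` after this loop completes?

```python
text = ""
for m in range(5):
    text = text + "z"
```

Repeat 'z' 5 times
`text` takes the values: "" → "z" → "zz" → "zzz" → "zzzz" → "zzzzz"

Answer: "zzzzz"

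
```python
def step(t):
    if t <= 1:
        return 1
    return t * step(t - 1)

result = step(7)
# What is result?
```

step(7) = 7 * 6 * 5 * 4 * 3 * 2 * 1 = 5040

Answer: 5040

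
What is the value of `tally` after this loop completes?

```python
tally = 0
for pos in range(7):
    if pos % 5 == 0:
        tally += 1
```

Count numbers divisible by 5 in range(7)
`tally` takes the values: 0 → 1 → 2

Answer: 2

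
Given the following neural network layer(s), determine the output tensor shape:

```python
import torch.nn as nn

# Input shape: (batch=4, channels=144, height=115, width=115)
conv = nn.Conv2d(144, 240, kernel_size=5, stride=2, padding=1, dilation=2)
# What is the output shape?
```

Input: (4, 144, 115, 115) -> Output: (4, 240, 55, 55)

Answer: (4, 240, 55, 55)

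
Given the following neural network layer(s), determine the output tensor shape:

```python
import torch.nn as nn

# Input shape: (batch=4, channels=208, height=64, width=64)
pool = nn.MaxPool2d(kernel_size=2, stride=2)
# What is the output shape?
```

Input: (4, 208, 64, 64) -> Output: (4, 208, 32, 32)

Answer: (4, 208, 32, 32)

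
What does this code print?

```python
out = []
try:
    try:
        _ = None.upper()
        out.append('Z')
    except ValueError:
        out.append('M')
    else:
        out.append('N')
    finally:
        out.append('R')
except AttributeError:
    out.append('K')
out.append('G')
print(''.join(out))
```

Execution trace: 'R' (finally) → 'K' (outer except AttributeError) → 'G' (after the try/except). Output: RKG

Answer: RKG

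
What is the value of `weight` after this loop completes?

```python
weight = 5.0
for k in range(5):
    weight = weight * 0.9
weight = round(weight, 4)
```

Exponential decay: 5.0 * 0.9^5
`weight` takes the values: 5.0 → 4.5 → 4.05 → 3.645 → 3.2805 → 2.95245 → 2.9525

Answer: 2.9525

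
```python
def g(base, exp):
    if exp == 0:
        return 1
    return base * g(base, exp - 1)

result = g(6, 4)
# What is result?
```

g(6, 4) = 6 * 6 * 6 * 6 = 1296

Answer: 1296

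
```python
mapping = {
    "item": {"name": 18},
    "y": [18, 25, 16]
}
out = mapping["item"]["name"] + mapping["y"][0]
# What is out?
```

Trace:
`mapping = { ...` → mapping = {'item': {'name': 18}, 'y': [18, 25, 16]}
`out = mapping["item"]["name"] + mapping["y"][0]` → out = 36
So out = 36

Answer: 36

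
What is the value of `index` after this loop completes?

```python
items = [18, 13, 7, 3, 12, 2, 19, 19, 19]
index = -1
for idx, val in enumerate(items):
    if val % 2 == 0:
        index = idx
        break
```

First even number index in [18, 13, 7, 3, 12, 2, 19, 19, 19]
`index` takes the values: -1 → 0

Answer: 0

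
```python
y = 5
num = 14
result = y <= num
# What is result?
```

Trace:
`y = 5` → y = 5
`num = 14` → num = 14
`result = y <= num` → result = True
So result = True

Answer: True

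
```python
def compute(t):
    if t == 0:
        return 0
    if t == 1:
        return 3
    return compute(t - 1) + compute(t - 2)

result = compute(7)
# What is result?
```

Build up from base cases: compute(0)=0, compute(1)=3, compute(2)=3, compute(3)=6, compute(4)=9, compute(5)=15, compute(6)=24, ..., compute(7)=39

Answer: 39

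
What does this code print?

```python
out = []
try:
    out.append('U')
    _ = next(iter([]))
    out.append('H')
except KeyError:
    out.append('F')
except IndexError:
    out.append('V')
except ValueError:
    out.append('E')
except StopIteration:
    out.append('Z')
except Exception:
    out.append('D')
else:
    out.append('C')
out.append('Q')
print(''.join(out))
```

Execution trace: 'U' (try body) → 'Z' (except StopIteration) → 'Q' (after the try/except). Output: UZQ

Answer: UZQ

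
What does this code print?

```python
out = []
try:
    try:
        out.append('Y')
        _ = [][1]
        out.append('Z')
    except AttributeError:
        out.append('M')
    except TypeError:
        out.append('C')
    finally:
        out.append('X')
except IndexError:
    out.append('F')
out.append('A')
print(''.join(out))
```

Execution trace: 'Y' (try body) → 'X' (finally) → 'F' (outer except IndexError) → 'A' (after the try/except). Output: YXFA

Answer: YXFA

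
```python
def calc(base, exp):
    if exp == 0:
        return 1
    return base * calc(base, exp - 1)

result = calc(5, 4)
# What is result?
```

calc(5, 4) = 5 * 5 * 5 * 5 = 625

Answer: 625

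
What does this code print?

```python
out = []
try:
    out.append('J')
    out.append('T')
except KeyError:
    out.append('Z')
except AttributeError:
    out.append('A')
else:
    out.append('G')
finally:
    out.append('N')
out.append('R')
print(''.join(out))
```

Execution trace: 'J' (try body) → 'T' (try body, no exception) → 'G' (else) → 'N' (finally) → 'R' (after the try/except). Output: JTGNR

Answer: JTGNR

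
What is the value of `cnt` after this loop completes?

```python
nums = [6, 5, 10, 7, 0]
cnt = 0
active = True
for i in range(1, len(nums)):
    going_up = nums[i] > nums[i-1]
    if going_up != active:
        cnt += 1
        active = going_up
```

Count direction changes in [6, 5, 10, 7, 0]
`cnt` takes the values: 0 → 1 → 2 → 3

Answer: 3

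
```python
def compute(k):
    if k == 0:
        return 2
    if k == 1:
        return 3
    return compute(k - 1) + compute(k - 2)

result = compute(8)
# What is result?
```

Build up from base cases: compute(0)=2, compute(1)=3, compute(2)=5, compute(3)=8, compute(4)=13, compute(5)=21, compute(6)=34, ..., compute(8)=89

Answer: 89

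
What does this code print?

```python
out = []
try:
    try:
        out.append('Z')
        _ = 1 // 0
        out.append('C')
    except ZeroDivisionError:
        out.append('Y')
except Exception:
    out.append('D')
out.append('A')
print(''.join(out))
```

Execution trace: 'Z' (inner try body) → 'Y' (inner except ZeroDivisionError) → 'A' (after the try/except). Output: ZYA

Answer: ZYA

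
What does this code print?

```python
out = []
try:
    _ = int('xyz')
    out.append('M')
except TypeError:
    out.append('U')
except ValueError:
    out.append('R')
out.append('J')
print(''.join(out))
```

Execution trace: 'R' (except ValueError) → 'J' (after the try/except). Output: RJ

Answer: RJ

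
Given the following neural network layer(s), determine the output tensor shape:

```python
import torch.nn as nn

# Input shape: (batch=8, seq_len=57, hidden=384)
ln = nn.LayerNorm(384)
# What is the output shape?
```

Input: (8, 57, 384) -> Output: (8, 57, 384)

Answer: (8, 57, 384)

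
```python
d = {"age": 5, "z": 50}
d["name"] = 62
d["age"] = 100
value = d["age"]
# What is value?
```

Trace:
`d = {"age": 5, "z": 50}` → d = {'age': 5, 'z': 50}
`d["name"] = 62` → d = {'age': 5, 'z': 50, 'name': 62}
`d["age"] = 100` → d = {'age': 100, 'z': 50, 'name': 62}
`value = d["age"]` → value = 100
So value = 100

Answer: 100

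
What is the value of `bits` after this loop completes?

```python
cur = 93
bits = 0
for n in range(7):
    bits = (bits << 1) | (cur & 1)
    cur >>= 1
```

Reverse lowest 7 bits of 93
`bits` takes the values: 0 → 1 → 2 → 5 → 11 → 23 → 46 → 93

Answer: 93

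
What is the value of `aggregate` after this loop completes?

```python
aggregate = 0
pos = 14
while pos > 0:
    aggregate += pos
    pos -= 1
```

Sum 14 down to 1
`aggregate` takes the values: 0 → 14 → 27 → 39 → 50 → 60 → 69 → 77 → 84 → 90 → 95 → 99 → 102 → 104 → 105

Answer: 105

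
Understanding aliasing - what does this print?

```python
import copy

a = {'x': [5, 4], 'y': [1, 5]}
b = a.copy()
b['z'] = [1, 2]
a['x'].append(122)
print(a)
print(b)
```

Key concept: shallow copy of dict with mutable values.
Step by step:
`a = {'x': [5, 4], 'y': [1, 5]}` → a = {'x': [5, 4], 'y': [1, 5]}
`b = a.copy()` → b = {'x': [5, 4], 'y': [1, 5]}
`b['z'] = [1, 2]` → b = {'x': [5, 4], 'y': [1, 5], 'z': [1, 2]}
`a['x'].append(122)` → a = {'x': [5, 4, 122], 'y': [1, 5]}; b = {'x': [5, 4, 122], 'y': [1, 5], 'z': [1, 2]}
`print(a)` → prints {'x': [5, 4, 122], 'y': [1, 5]}
`print(b)` → prints {'x': [5, 4, 122], 'y': [1, 5], 'z': [1, 2]}

Answer:
{'x': [5, 4, 122], 'y': [1, 5]}
{'x': [5, 4, 122], 'y': [1, 5], 'z': [1, 2]}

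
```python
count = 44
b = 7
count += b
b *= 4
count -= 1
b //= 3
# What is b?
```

Trace:
`count = 44` → count = 44
`b = 7` → b = 7
`count += b` → count = 51
`b *= 4` → b = 28
`count -= 1` → count = 50
`b //= 3` → b = 9
So b = 9

Answer: 9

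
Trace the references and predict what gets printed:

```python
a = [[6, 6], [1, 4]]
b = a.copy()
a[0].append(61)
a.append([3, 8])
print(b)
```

Key concept: shallow copy with nested lists.
Step by step:
`a = [[6, 6], [1, 4]]` → a = [[6, 6], [1, 4]]
`b = a.copy()` → b = [[6, 6], [1, 4]]
`a[0].append(61)` → a = [[6, 6, 61], [1, 4]]; b = [[6, 6, 61], [1, 4]]
`a.append([3, 8])` → a = [[6, 6, 61], [1, 4], [3, 8]]
`print(b)` → prints [[6, 6, 61], [1, 4]]

Answer: [[6, 6, 61], [1, 4]]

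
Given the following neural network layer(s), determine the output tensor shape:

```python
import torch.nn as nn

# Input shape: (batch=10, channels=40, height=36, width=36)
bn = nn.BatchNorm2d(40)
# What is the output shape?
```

Input: (10, 40, 36, 36) -> Output: (10, 40, 36, 36)

Answer: (10, 40, 36, 36)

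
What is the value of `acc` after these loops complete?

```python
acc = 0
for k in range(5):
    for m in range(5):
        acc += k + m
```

Sum of all k+m for k,m in 5x5
`acc` takes the values: 0 → 1 → 3 → 6 → 10 → 11 → 13 → 16 → 20 → 25 → 27 → 30 → 34 → 39 → 45 → 48 → 52 → 57 → 63 → 70 → 74 → 79 → 85 → 92 → 100

Answer: 100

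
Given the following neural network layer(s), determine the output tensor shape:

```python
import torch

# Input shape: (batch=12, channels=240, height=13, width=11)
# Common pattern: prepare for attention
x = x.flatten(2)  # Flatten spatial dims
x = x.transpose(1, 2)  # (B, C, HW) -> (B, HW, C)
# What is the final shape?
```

Input: (12, 240, 13, 11) -> after flatten(2): (12, 240, 143) -> Output: (12, 143, 240)

Answer: (12, 143, 240)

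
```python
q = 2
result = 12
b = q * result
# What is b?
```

Trace:
`q = 2` → q = 2
`result = 12` → result = 12
`b = q * result` → b = 24
So b = 24

Answer: 24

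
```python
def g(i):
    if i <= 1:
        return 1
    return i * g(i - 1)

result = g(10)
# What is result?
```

g(10) = 10 * 9 * 8 * 7 * 6 * 5 * 4 * 3 * 2 * 1 = 3628800

Answer: 3628800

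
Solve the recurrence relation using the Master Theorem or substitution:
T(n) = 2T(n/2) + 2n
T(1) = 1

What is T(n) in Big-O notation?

By Master Theorem: a=2, b=2, f(n)=2n. Since log_2(2) = 1 and f(n) = Θ(n^1), Case 2 applies. T(n) = O(n log n).

Answer: O(n log n)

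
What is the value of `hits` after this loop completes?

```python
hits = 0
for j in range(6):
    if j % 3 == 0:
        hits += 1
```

Count numbers divisible by 3 in range(6)
`hits` takes the values: 0 → 1 → 2

Answer: 2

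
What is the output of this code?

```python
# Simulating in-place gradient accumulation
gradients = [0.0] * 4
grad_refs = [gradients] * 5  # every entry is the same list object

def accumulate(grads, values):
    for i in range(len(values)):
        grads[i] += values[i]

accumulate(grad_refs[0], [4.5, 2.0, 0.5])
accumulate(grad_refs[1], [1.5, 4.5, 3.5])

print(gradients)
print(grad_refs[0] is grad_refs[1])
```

Key concept: gradient accumulation aliasing.
Step by step:
`gradients = [0.0] * 4` → gradients = [0.0, 0.0, 0.0, 0.0]
`grad_refs = [gradients] * 5` → grad_refs = [[0.0, 0.0, 0.0, 0.0], [0.0, 0.0, 0.0, 0.0], [0.0, 0.0, 0.0, 0.0], [0.0, 0.0, 0.0, 0.0], [0.0, 0.0, 0.0, 0.0]]
`accumulate(grad_refs[0], [4.5, 2.0, 0.5])` → gradients = [4.5, 2.0, 0.5, 0.0]; grad_refs = [[4.5, 2.0, 0.5, 0.0], [4.5, 2.0, 0.5, 0.0], [4.5, 2.0, 0.5, 0.0], [4.5, 2.0, 0.5, 0.0], [4.5, 2.0, 0.5, 0.0]]
`accumulate(grad_refs[1], [1.5, 4.5, 3.5])` → gradients = [6.0, 6.5, 4.0, 0.0]; grad_refs = [[6.0, 6.5, 4.0, 0.0], [6.0, 6.5, 4.0, 0.0], [6.0, 6.5, 4.0, 0.0], [6.0, 6.5, 4.0, 0.0], [6.0, 6.5, 4.0, 0.0]]
`print(gradients)` → prints [6.0, 6.5, 4.0, 0.0]
`print(grad_refs[0] is grad_refs[1])` → prints True

Answer:
[6.0, 6.5, 4.0, 0.0]
True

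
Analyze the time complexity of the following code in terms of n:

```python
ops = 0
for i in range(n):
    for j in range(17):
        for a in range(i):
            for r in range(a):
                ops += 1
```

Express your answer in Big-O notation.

Each loop level contributes: n × 1 × n × n. Multiplying the contributions gives O(n^3).

Answer: O(n^3)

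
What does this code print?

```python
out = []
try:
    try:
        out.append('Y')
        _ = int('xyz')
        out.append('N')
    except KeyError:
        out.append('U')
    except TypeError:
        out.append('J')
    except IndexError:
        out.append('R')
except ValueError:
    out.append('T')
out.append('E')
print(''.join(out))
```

Execution trace: 'Y' (inner try body) → 'T' (outer except ValueError) → 'E' (after the try/except). Output: YTE

Answer: YTE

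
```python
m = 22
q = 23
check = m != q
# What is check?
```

Trace:
`m = 22` → m = 22
`q = 23` → q = 23
`check = m != q` → check = True
So check = True

Answer: True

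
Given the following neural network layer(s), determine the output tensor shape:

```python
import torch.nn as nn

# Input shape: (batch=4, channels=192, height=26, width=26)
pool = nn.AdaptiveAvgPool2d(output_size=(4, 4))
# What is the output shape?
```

Input: (4, 192, 26, 26) -> Output: (4, 192, 4, 4)

Answer: (4, 192, 4, 4)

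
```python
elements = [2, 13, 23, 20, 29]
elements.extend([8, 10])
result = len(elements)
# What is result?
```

Trace:
`elements = [2, 13, 23, 20, 29]` → elements = [2, 13, 23, 20, 29]
`elements.extend([8, 10])` → elements = [2, 13, 23, 20, 29, 8, 10]
`result = len(elements)` → result = 7
So result = 7

Answer: 7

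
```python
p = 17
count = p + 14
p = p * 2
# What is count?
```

Trace:
`p = 17` → p = 17
`count = p + 14` → count = 31
`p = p * 2` → p = 34
So count = 31

Answer: 31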